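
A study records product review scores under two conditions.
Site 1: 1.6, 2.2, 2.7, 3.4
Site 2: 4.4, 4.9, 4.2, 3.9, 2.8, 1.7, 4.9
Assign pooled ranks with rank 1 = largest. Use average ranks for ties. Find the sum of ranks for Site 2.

32

Sorted (descending): 4.9, 4.9, 4.4, 4.2, 3.9, 3.4, 2.8, 2.7, 2.2, 1.7, 1.6
The 2 values of 4.9 occupy positions 1–2 → average rank (1+2)/2 = 1.5.
Site 2 values → pooled ranks: 4.4→3, 4.9→1.5, 4.2→4, 3.9→5, 2.8→7, 1.7→10, 4.9→1.5
Rank sum = 3 + 1.5 + 4 + 5 + 7 + 10 + 1.5 = 32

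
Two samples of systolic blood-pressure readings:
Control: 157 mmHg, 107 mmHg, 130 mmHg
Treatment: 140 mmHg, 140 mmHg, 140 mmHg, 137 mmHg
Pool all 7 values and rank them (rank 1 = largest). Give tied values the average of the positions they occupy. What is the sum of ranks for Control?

14

Sorted (descending): 157, 140, 140, 140, 137, 130, 107
The 3 values of 140 occupy positions 2–4 → average rank 3.
Control values → pooled ranks: 157→1, 107→7, 130→6
Rank sum = 1 + 7 + 6 = 14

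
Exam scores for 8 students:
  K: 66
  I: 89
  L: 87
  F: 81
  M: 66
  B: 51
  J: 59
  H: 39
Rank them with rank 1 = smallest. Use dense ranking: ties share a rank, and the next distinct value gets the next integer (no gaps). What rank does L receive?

Sorted (ascending): 39, 51, 59, 66, 66, 81, 87, 89
The 2 values of 66 share dense rank 4.
Remaining distinct values take the next consecutive integers.
L has value 87 → rank 6.

6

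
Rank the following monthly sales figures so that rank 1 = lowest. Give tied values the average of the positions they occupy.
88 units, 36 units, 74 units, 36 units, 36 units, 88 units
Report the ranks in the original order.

Sorted (ascending): 36, 36, 36, 74, 88, 88
The 3 values of 36 occupy positions 1–3 → average rank 2.
The 2 values of 88 occupy positions 5–6 → average rank (5+6)/2 = 5.5.

5.5, 2, 4, 2, 2, 5.5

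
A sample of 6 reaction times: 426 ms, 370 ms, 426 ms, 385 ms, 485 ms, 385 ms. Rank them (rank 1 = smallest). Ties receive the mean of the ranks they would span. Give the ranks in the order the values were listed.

Sorted (ascending): 370, 385, 385, 426, 426, 485
The 2 values of 385 occupy positions 2–3 → average rank (2+3)/2 = 2.5.
The 2 values of 426 occupy positions 4–5 → average rank (4+5)/2 = 4.5.

4.5, 1, 4.5, 2.5, 6, 2.5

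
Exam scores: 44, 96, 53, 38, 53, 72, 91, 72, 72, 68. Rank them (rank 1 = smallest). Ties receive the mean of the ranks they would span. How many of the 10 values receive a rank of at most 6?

5

Sorted (ascending): 38, 44, 53, 53, 68, 72, 72, 72, 91, 96
The 2 values of 53 occupy positions 3–4 → average rank (3+4)/2 = 3.5.
The 3 values of 72 occupy positions 6–8 → average rank 7.
Ranks ≤ 6: {1, 2, 3.5, 3.5, 5} → 5 values.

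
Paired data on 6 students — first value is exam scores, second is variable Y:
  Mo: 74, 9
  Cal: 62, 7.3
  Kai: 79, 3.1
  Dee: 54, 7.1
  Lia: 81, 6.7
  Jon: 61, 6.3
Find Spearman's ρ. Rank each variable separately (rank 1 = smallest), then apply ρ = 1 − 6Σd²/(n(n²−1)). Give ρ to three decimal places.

Ranks of variable 1: 4, 3, 5, 1, 6, 2
Ranks of variable 2: 6, 5, 1, 4, 3, 2
d = r₁ − r₂: -2, -2, 4, -3, 3, 0
d²: 4, 4, 16, 9, 9, 0; Σd² = 42
ρ = 1 − 6·42/(6·35) = 1 − 252/210 = -0.200

-0.200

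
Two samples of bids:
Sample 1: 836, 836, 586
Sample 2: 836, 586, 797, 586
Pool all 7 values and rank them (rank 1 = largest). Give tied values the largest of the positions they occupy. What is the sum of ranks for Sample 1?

13

Sorted (descending): 836, 836, 836, 797, 586, 586, 586
The 3 values of 836 occupy positions 1–3 → each gets rank 3.
The 3 values of 586 occupy positions 5–7 → each gets rank 7.
Sample 1 values → pooled ranks: 836→3, 836→3, 586→7
Rank sum = 3 + 3 + 7 = 13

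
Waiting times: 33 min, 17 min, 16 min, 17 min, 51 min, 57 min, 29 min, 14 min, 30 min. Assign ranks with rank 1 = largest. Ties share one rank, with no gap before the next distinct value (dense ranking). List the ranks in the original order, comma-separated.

Sorted (descending): 57, 51, 33, 30, 29, 17, 17, 16, 14
The 2 values of 17 share dense rank 6.
Remaining distinct values take the next consecutive integers.

3, 6, 7, 6, 2, 1, 5, 8, 4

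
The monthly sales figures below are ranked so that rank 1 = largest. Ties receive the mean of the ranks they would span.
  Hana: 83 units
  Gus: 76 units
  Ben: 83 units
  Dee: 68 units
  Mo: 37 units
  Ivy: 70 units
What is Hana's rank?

1.5

Sorted (descending): 83, 83, 76, 70, 68, 37
The 2 values of 83 occupy positions 1–2 → average rank (1+2)/2 = 1.5.
Hana has value 83 units → rank 1.5.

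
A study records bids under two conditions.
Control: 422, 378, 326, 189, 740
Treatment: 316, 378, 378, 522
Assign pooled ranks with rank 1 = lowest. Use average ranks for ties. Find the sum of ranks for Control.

Sorted (ascending): 189, 316, 326, 378, 378, 378, 422, 522, 740
The 3 values of 378 occupy positions 4–6 → average rank 5.
Control values → pooled ranks: 422→7, 378→5, 326→3, 189→1, 740→9
Rank sum = 7 + 5 + 3 + 1 + 9 = 25

25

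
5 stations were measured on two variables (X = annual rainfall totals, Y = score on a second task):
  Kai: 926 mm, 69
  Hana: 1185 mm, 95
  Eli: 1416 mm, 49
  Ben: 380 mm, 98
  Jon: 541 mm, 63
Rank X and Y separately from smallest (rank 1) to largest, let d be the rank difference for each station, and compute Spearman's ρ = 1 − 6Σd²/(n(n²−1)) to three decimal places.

-0.600

Ranks of variable 1: 3, 4, 5, 1, 2
Ranks of variable 2: 3, 4, 1, 5, 2
d = r₁ − r₂: 0, 0, 4, -4, 0
d²: 0, 0, 16, 16, 0; Σd² = 32
ρ = 1 − 6·32/(5·24) = 1 − 192/120 = -0.600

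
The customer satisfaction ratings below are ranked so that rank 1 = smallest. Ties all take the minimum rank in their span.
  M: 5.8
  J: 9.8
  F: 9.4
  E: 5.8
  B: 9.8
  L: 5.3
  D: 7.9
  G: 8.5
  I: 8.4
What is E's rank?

Sorted (ascending): 5.3, 5.8, 5.8, 7.9, 8.4, 8.5, 9.4, 9.8, 9.8
The 2 values of 5.8 occupy positions 2–3 → each gets rank 2.
The 2 values of 9.8 occupy positions 8–9 → each gets rank 8.
E has value 5.8 → rank 2.

2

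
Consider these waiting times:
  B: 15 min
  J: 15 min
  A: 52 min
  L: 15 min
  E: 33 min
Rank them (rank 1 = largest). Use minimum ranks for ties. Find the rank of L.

3

Sorted (descending): 52, 33, 15, 15, 15
The 3 values of 15 occupy positions 3–5 → each gets rank 3.
L has value 15 min → rank 3.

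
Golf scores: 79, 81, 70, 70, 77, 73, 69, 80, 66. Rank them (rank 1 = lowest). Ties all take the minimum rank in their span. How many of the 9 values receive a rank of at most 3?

Sorted (ascending): 66, 69, 70, 70, 73, 77, 79, 80, 81
The 2 values of 70 occupy positions 3–4 → each gets rank 3.
Ranks ≤ 3: {1, 2, 3, 3} → 4 values.

4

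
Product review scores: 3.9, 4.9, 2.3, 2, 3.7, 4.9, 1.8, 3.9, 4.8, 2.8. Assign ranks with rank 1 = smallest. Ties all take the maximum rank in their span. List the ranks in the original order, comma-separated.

Sorted (ascending): 1.8, 2, 2.3, 2.8, 3.7, 3.9, 3.9, 4.8, 4.9, 4.9
The 2 values of 3.9 occupy positions 6–7 → each gets rank 7.
The 2 values of 4.9 occupy positions 9–10 → each gets rank 10.

7, 10, 3, 2, 5, 10, 1, 7, 8, 4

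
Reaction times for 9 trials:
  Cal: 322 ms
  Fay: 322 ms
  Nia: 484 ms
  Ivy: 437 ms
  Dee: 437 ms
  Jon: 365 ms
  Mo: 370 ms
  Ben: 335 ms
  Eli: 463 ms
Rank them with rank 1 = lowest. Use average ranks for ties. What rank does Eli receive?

8

Sorted (ascending): 322, 322, 335, 365, 370, 437, 437, 463, 484
The 2 values of 322 occupy positions 1–2 → average rank (1+2)/2 = 1.5.
The 2 values of 437 occupy positions 6–7 → average rank (6+7)/2 = 6.5.
Eli has value 463 ms → rank 8.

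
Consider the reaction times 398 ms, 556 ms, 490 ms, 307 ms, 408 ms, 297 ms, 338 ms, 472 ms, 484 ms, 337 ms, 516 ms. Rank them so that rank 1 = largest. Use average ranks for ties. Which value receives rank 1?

Sorted (descending): 556, 516, 490, 484, 472, 408, 398, 338, 337, 307, 297
No ties — each value takes its position as its rank.
Rank 1 → value 556.

556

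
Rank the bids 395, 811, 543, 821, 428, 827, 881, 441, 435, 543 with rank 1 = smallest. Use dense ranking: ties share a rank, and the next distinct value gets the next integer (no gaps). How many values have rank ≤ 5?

Sorted (ascending): 395, 428, 435, 441, 543, 543, 811, 821, 827, 881
The 2 values of 543 share dense rank 5.
Remaining distinct values take the next consecutive integers.
Ranks ≤ 5: {1, 2, 3, 4, 5, 5} → 6 values.

6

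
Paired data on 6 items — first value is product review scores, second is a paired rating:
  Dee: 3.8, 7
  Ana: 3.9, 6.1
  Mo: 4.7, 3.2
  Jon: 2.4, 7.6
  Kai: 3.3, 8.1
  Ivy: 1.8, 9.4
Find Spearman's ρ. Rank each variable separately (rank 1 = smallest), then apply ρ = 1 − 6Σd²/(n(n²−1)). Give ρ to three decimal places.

Ranks of variable 1: 4, 5, 6, 2, 3, 1
Ranks of variable 2: 3, 2, 1, 4, 5, 6
d = r₁ − r₂: 1, 3, 5, -2, -2, -5
d²: 1, 9, 25, 4, 4, 25; Σd² = 68
ρ = 1 − 6·68/(6·35) = 1 − 408/210 = -0.943

-0.943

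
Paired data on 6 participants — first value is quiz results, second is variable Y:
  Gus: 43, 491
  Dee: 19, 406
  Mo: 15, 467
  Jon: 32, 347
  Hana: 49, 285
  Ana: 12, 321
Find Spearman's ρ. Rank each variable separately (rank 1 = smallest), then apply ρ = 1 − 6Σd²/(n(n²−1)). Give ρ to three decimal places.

-0.086

Ranks of variable 1: 5, 3, 2, 4, 6, 1
Ranks of variable 2: 6, 4, 5, 3, 1, 2
d = r₁ − r₂: -1, -1, -3, 1, 5, -1
d²: 1, 1, 9, 1, 25, 1; Σd² = 38
ρ = 1 − 6·38/(6·35) = 1 − 228/210 = -0.086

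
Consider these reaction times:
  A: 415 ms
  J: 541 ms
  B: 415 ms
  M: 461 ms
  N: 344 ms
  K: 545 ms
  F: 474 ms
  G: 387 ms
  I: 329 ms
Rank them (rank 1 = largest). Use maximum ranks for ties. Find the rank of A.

Sorted (descending): 545, 541, 474, 461, 415, 415, 387, 344, 329
The 2 values of 415 occupy positions 5–6 → each gets rank 6.
A has value 415 ms → rank 6.

6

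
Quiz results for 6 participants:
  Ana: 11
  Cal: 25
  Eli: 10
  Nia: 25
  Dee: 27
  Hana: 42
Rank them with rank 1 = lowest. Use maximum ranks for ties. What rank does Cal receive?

Sorted (ascending): 10, 11, 25, 25, 27, 42
The 2 values of 25 occupy positions 3–4 → each gets rank 4.
Cal has value 25 → rank 4.

4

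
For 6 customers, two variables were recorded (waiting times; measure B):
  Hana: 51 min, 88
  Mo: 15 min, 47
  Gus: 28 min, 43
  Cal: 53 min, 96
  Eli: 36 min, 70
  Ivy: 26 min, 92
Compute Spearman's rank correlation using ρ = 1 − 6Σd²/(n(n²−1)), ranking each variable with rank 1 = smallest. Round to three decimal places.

0.543

Ranks of variable 1: 5, 1, 3, 6, 4, 2
Ranks of variable 2: 4, 2, 1, 6, 3, 5
d = r₁ − r₂: 1, -1, 2, 0, 1, -3
d²: 1, 1, 4, 0, 1, 9; Σd² = 16
ρ = 1 − 6·16/(6·35) = 1 − 96/210 = 0.543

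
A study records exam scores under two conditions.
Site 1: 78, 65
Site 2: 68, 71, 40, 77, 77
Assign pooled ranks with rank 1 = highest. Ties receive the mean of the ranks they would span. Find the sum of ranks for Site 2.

Sorted (descending): 78, 77, 77, 71, 68, 65, 40
The 2 values of 77 occupy positions 2–3 → average rank (2+3)/2 = 2.5.
Site 2 values → pooled ranks: 68→5, 71→4, 40→7, 77→2.5, 77→2.5
Rank sum = 5 + 4 + 7 + 2.5 + 2.5 = 21

21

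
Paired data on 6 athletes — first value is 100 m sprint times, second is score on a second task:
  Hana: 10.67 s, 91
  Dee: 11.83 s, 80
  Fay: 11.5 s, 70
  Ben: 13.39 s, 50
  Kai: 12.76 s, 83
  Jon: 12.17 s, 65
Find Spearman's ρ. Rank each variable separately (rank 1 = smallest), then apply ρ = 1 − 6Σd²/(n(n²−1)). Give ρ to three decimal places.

Ranks of variable 1: 1, 3, 2, 6, 5, 4
Ranks of variable 2: 6, 4, 3, 1, 5, 2
d = r₁ − r₂: -5, -1, -1, 5, 0, 2
d²: 25, 1, 1, 25, 0, 4; Σd² = 56
ρ = 1 − 6·56/(6·35) = 1 − 336/210 = -0.600

-0.600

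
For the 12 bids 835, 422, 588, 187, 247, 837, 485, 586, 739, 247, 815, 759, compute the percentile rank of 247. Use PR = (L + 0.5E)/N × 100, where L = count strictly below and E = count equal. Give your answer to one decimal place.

N = 12.
Strictly below 247: 1. Equal to 247: 2.
PR = (1 + 0.5·2)/12 × 100 = 16.7

16.7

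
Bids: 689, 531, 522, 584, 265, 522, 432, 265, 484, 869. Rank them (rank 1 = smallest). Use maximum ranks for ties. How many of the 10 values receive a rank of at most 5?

4

Sorted (ascending): 265, 265, 432, 484, 522, 522, 531, 584, 689, 869
The 2 values of 265 occupy positions 1–2 → each gets rank 2.
The 2 values of 522 occupy positions 5–6 → each gets rank 6.
Ranks ≤ 5: {2, 2, 3, 4} → 4 values.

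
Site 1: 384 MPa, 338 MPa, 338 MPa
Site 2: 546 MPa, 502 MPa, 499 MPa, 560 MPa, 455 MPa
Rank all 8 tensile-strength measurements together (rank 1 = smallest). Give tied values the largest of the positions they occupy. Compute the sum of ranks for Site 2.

Sorted (ascending): 338, 338, 384, 455, 499, 502, 546, 560
The 2 values of 338 occupy positions 1–2 → each gets rank 2.
Site 2 values → pooled ranks: 546→7, 502→6, 499→5, 560→8, 455→4
Rank sum = 7 + 6 + 5 + 8 + 4 = 30

30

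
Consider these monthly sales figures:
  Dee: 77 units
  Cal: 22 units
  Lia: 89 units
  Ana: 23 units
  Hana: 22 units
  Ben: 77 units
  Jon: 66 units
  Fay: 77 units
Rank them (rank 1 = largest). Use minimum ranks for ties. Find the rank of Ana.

Sorted (descending): 89, 77, 77, 77, 66, 23, 22, 22
The 3 values of 77 occupy positions 2–4 → each gets rank 2.
The 2 values of 22 occupy positions 7–8 → each gets rank 7.
Ana has value 23 units → rank 6.

6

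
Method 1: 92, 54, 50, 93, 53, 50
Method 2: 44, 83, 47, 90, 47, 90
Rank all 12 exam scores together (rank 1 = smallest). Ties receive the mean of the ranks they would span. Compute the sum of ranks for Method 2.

33

Sorted (ascending): 44, 47, 47, 50, 50, 53, 54, 83, 90, 90, 92, 93
The 2 values of 47 occupy positions 2–3 → average rank (2+3)/2 = 2.5.
The 2 values of 50 occupy positions 4–5 → average rank (4+5)/2 = 4.5.
The 2 values of 90 occupy positions 9–10 → average rank (9+10)/2 = 9.5.
Method 2 values → pooled ranks: 44→1, 83→8, 47→2.5, 90→9.5, 47→2.5, 90→9.5
Rank sum = 1 + 8 + 2.5 + 9.5 + 2.5 + 9.5 = 33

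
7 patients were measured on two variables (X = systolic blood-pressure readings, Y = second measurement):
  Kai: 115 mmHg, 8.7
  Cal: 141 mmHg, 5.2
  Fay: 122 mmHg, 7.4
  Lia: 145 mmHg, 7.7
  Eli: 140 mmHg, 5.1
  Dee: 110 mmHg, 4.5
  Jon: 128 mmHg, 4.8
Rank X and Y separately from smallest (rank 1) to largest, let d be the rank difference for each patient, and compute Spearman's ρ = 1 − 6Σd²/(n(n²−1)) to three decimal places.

Ranks of variable 1: 2, 6, 3, 7, 5, 1, 4
Ranks of variable 2: 7, 4, 5, 6, 3, 1, 2
d = r₁ − r₂: -5, 2, -2, 1, 2, 0, 2
d²: 25, 4, 4, 1, 4, 0, 4; Σd² = 42
ρ = 1 − 6·42/(7·48) = 1 − 252/336 = 0.250

0.250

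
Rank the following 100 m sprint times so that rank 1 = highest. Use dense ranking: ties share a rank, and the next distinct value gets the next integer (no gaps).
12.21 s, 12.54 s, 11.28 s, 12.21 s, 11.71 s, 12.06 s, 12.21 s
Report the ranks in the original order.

2, 1, 5, 2, 4, 3, 2

Sorted (descending): 12.54, 12.21, 12.21, 12.21, 12.06, 11.71, 11.28
The 3 values of 12.21 share dense rank 2.
Remaining distinct values take the next consecutive integers.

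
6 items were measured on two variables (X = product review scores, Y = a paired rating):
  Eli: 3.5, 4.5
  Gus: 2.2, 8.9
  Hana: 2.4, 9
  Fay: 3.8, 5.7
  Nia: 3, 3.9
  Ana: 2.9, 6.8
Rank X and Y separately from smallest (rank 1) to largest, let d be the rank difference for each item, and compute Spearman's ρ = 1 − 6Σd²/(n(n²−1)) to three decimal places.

Ranks of variable 1: 5, 1, 2, 6, 4, 3
Ranks of variable 2: 2, 5, 6, 3, 1, 4
d = r₁ − r₂: 3, -4, -4, 3, 3, -1
d²: 9, 16, 16, 9, 9, 1; Σd² = 60
ρ = 1 − 6·60/(6·35) = 1 − 360/210 = -0.714

-0.714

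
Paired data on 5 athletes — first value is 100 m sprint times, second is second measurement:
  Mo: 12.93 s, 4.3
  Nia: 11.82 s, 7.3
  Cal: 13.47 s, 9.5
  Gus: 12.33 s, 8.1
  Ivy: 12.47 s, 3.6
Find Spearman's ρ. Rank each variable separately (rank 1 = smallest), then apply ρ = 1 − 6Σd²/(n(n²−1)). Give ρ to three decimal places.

0.200

Ranks of variable 1: 4, 1, 5, 2, 3
Ranks of variable 2: 2, 3, 5, 4, 1
d = r₁ − r₂: 2, -2, 0, -2, 2
d²: 4, 4, 0, 4, 4; Σd² = 16
ρ = 1 − 6·16/(5·24) = 1 − 96/120 = 0.200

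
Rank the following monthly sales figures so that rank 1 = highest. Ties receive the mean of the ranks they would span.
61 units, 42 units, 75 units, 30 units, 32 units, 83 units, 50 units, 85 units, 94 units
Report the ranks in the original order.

5, 7, 4, 9, 8, 3, 6, 2, 1

Sorted (descending): 94, 85, 83, 75, 61, 50, 42, 32, 30
No ties — each value takes its position as its rank.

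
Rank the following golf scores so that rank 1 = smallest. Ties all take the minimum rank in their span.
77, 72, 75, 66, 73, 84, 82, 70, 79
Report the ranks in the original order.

Sorted (ascending): 66, 70, 72, 73, 75, 77, 79, 82, 84
No ties — each value takes its position as its rank.

6, 3, 5, 1, 4, 9, 8, 2, 7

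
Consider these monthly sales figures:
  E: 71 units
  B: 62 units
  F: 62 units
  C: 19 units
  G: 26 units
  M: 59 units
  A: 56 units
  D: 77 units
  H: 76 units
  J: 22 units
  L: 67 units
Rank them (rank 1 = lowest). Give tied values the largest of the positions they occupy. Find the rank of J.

2

Sorted (ascending): 19, 22, 26, 56, 59, 62, 62, 67, 71, 76, 77
The 2 values of 62 occupy positions 6–7 → each gets rank 7.
J has value 22 units → rank 2.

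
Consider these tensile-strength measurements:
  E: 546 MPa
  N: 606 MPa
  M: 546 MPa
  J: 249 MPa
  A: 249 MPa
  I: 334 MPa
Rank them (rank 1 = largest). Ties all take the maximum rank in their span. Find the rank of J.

Sorted (descending): 606, 546, 546, 334, 249, 249
The 2 values of 546 occupy positions 2–3 → each gets rank 3.
The 2 values of 249 occupy positions 5–6 → each gets rank 6.
J has value 249 MPa → rank 6.

6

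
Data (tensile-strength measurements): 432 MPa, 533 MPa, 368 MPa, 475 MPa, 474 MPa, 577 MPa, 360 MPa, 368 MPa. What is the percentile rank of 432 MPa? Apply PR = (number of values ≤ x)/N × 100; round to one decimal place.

50.0

N = 8.
Strictly below 432: 3. Equal to 432: 1.
PR = 4/8 × 100 = 50.0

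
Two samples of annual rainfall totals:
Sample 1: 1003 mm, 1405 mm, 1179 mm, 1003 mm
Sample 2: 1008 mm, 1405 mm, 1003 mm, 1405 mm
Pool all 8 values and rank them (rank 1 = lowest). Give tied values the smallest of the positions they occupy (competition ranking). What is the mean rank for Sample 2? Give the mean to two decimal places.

Sorted (ascending): 1003, 1003, 1003, 1008, 1179, 1405, 1405, 1405
The 3 values of 1003 occupy positions 1–3 → each gets rank 1.
The 3 values of 1405 occupy positions 6–8 → each gets rank 6.
Sample 2 values → pooled ranks: 1008→4, 1405→6, 1003→1, 1405→6
Mean rank = (4 + 6 + 1 + 6) / 4 = 4.25

4.25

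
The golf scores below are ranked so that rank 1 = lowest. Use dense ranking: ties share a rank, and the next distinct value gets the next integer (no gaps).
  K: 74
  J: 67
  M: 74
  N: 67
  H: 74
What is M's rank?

2

Sorted (ascending): 67, 67, 74, 74, 74
The 2 values of 67 share dense rank 1.
The 3 values of 74 share dense rank 2.
M has value 74 → rank 2.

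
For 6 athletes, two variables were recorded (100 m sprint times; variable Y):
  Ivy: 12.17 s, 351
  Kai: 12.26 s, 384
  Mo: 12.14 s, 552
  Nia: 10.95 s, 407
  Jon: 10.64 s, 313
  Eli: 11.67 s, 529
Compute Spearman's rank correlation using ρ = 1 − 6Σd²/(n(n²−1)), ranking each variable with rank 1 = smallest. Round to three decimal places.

Ranks of variable 1: 5, 6, 4, 2, 1, 3
Ranks of variable 2: 2, 3, 6, 4, 1, 5
d = r₁ − r₂: 3, 3, -2, -2, 0, -2
d²: 9, 9, 4, 4, 0, 4; Σd² = 30
ρ = 1 − 6·30/(6·35) = 1 − 180/210 = 0.143

0.143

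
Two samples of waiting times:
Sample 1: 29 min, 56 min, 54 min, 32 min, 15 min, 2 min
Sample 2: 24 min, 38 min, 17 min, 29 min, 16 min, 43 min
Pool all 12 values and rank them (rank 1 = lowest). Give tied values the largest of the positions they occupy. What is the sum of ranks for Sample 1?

41

Sorted (ascending): 2, 15, 16, 17, 24, 29, 29, 32, 38, 43, 54, 56
The 2 values of 29 occupy positions 6–7 → each gets rank 7.
Sample 1 values → pooled ranks: 29→7, 56→12, 54→11, 32→8, 15→2, 2→1
Rank sum = 7 + 12 + 11 + 8 + 2 + 1 = 41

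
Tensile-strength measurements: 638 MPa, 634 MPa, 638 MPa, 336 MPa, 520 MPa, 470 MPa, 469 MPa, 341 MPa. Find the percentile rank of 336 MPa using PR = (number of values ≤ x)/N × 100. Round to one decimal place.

N = 8.
Strictly below 336: 0. Equal to 336: 1.
PR = 1/8 × 100 = 12.5

12.5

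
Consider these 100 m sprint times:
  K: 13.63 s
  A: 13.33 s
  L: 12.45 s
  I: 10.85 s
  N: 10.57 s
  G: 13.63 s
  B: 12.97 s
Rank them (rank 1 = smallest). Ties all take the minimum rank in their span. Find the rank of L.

Sorted (ascending): 10.57, 10.85, 12.45, 12.97, 13.33, 13.63, 13.63
The 2 values of 13.63 occupy positions 6–7 → each gets rank 6.
L has value 12.45 s → rank 3.

3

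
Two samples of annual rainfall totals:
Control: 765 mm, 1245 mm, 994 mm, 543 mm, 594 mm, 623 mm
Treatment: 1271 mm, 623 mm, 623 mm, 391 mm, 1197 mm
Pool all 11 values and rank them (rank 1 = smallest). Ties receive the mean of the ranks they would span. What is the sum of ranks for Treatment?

Sorted (ascending): 391, 543, 594, 623, 623, 623, 765, 994, 1197, 1245, 1271
The 3 values of 623 occupy positions 4–6 → average rank 5.
Treatment values → pooled ranks: 1271→11, 623→5, 623→5, 391→1, 1197→9
Rank sum = 11 + 5 + 5 + 1 + 9 = 31

31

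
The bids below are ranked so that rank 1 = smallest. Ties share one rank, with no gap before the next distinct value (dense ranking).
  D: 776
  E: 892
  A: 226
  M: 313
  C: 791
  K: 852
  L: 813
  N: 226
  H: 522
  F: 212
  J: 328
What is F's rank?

Sorted (ascending): 212, 226, 226, 313, 328, 522, 776, 791, 813, 852, 892
The 2 values of 226 share dense rank 2.
Remaining distinct values take the next consecutive integers.
F has value 212 → rank 1.

1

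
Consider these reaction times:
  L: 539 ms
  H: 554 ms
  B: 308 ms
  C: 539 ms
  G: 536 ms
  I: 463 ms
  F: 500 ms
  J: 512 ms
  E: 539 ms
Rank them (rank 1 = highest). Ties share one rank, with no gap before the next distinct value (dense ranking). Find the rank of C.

2

Sorted (descending): 554, 539, 539, 539, 536, 512, 500, 463, 308
The 3 values of 539 share dense rank 2.
Remaining distinct values take the next consecutive integers.
C has value 539 ms → rank 2.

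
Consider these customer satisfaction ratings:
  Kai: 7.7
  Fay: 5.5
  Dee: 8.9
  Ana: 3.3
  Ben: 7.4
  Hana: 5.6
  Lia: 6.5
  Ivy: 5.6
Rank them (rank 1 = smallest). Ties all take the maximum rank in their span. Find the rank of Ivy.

4

Sorted (ascending): 3.3, 5.5, 5.6, 5.6, 6.5, 7.4, 7.7, 8.9
The 2 values of 5.6 occupy positions 3–4 → each gets rank 4.
Ivy has value 5.6 → rank 4.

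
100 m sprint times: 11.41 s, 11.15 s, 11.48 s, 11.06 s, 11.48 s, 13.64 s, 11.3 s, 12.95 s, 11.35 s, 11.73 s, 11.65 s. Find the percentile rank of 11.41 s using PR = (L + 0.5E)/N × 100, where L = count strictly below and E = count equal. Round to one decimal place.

N = 11.
Strictly below 11.41: 4. Equal to 11.41: 1.
PR = (4 + 0.5·1)/11 × 100 = 40.9

40.9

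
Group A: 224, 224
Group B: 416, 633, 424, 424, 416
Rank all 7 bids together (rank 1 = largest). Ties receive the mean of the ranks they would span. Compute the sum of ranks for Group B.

Sorted (descending): 633, 424, 424, 416, 416, 224, 224
The 2 values of 424 occupy positions 2–3 → average rank (2+3)/2 = 2.5.
The 2 values of 416 occupy positions 4–5 → average rank (4+5)/2 = 4.5.
The 2 values of 224 occupy positions 6–7 → average rank (6+7)/2 = 6.5.
Group B values → pooled ranks: 416→4.5, 633→1, 424→2.5, 424→2.5, 416→4.5
Rank sum = 4.5 + 1 + 2.5 + 2.5 + 4.5 = 15

15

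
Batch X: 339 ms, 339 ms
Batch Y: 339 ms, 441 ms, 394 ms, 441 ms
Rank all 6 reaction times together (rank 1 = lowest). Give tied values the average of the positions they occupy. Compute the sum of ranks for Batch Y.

17

Sorted (ascending): 339, 339, 339, 394, 441, 441
The 3 values of 339 occupy positions 1–3 → average rank 2.
The 2 values of 441 occupy positions 5–6 → average rank (5+6)/2 = 5.5.
Batch Y values → pooled ranks: 339→2, 441→5.5, 394→4, 441→5.5
Rank sum = 2 + 5.5 + 4 + 5.5 = 17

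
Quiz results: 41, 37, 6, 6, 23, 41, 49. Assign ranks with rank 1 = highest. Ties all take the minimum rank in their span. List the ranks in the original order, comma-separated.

Sorted (descending): 49, 41, 41, 37, 23, 6, 6
The 2 values of 41 occupy positions 2–3 → each gets rank 2.
The 2 values of 6 occupy positions 6–7 → each gets rank 6.

2, 4, 6, 6, 5, 2, 1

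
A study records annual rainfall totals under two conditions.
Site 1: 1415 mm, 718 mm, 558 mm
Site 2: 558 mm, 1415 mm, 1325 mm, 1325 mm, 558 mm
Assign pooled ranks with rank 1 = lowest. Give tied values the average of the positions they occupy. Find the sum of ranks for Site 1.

Sorted (ascending): 558, 558, 558, 718, 1325, 1325, 1415, 1415
The 3 values of 558 occupy positions 1–3 → average rank 2.
The 2 values of 1325 occupy positions 5–6 → average rank (5+6)/2 = 5.5.
The 2 values of 1415 occupy positions 7–8 → average rank (7+8)/2 = 7.5.
Site 1 values → pooled ranks: 1415→7.5, 718→4, 558→2
Rank sum = 7.5 + 4 + 2 = 13.5

13.5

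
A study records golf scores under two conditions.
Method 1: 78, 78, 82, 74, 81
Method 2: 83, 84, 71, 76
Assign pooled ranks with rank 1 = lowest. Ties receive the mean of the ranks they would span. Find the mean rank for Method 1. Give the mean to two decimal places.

Sorted (ascending): 71, 74, 76, 78, 78, 81, 82, 83, 84
The 2 values of 78 occupy positions 4–5 → average rank (4+5)/2 = 4.5.
Method 1 values → pooled ranks: 78→4.5, 78→4.5, 82→7, 74→2, 81→6
Mean rank = (4.5 + 4.5 + 7 + 2 + 6) / 5 = 4.80

4.80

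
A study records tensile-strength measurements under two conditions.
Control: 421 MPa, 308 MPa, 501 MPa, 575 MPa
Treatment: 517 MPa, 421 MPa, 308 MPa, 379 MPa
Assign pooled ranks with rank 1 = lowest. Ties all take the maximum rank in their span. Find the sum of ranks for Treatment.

Sorted (ascending): 308, 308, 379, 421, 421, 501, 517, 575
The 2 values of 308 occupy positions 1–2 → each gets rank 2.
The 2 values of 421 occupy positions 4–5 → each gets rank 5.
Treatment values → pooled ranks: 517→7, 421→5, 308→2, 379→3
Rank sum = 7 + 5 + 2 + 3 = 17

17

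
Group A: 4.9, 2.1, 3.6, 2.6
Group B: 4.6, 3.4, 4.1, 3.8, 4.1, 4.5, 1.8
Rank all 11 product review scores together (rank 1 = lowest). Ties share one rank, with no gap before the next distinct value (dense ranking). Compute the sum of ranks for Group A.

Sorted (ascending): 1.8, 2.1, 2.6, 3.4, 3.6, 3.8, 4.1, 4.1, 4.5, 4.6, 4.9
The 2 values of 4.1 share dense rank 7.
Remaining distinct values take the next consecutive integers.
Group A values → pooled ranks: 4.9→10, 2.1→2, 3.6→5, 2.6→3
Rank sum = 10 + 2 + 5 + 3 = 20

20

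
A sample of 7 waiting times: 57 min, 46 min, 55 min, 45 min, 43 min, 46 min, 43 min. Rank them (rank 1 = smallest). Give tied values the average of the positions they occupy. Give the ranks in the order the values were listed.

7, 4.5, 6, 3, 1.5, 4.5, 1.5

Sorted (ascending): 43, 43, 45, 46, 46, 55, 57
The 2 values of 43 occupy positions 1–2 → average rank (1+2)/2 = 1.5.
The 2 values of 46 occupy positions 4–5 → average rank (4+5)/2 = 4.5.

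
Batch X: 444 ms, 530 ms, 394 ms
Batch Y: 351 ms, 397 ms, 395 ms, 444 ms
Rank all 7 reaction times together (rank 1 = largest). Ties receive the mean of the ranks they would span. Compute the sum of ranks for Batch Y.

18.5

Sorted (descending): 530, 444, 444, 397, 395, 394, 351
The 2 values of 444 occupy positions 2–3 → average rank (2+3)/2 = 2.5.
Batch Y values → pooled ranks: 351→7, 397→4, 395→5, 444→2.5
Rank sum = 7 + 4 + 5 + 2.5 = 18.5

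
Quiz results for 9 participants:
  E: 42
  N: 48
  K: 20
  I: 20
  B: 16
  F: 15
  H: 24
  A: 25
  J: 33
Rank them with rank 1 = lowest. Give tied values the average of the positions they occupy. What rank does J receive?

Sorted (ascending): 15, 16, 20, 20, 24, 25, 33, 42, 48
The 2 values of 20 occupy positions 3–4 → average rank (3+4)/2 = 3.5.
J has value 33 → rank 7.

7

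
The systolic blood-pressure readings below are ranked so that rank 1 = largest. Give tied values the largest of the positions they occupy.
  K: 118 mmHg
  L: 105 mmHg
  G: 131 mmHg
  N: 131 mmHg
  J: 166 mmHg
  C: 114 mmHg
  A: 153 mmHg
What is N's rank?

Sorted (descending): 166, 153, 131, 131, 118, 114, 105
The 2 values of 131 occupy positions 3–4 → each gets rank 4.
N has value 131 mmHg → rank 4.

4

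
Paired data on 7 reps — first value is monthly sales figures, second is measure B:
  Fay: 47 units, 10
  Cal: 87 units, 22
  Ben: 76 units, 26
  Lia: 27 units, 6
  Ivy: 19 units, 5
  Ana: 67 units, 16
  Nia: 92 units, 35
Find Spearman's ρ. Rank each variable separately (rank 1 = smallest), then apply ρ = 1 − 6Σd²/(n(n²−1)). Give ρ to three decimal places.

0.964

Ranks of variable 1: 3, 6, 5, 2, 1, 4, 7
Ranks of variable 2: 3, 5, 6, 2, 1, 4, 7
d = r₁ − r₂: 0, 1, -1, 0, 0, 0, 0
d²: 0, 1, 1, 0, 0, 0, 0; Σd² = 2
ρ = 1 − 6·2/(7·48) = 1 − 12/336 = 0.964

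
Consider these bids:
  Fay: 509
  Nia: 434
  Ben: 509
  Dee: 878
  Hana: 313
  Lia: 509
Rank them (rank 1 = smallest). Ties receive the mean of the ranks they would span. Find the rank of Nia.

2

Sorted (ascending): 313, 434, 509, 509, 509, 878
The 3 values of 509 occupy positions 3–5 → average rank 4.
Nia has value 434 → rank 2.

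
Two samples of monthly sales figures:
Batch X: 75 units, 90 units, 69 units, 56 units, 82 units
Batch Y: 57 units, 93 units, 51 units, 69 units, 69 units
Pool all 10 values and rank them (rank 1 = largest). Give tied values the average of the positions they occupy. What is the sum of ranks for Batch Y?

Sorted (descending): 93, 90, 82, 75, 69, 69, 69, 57, 56, 51
The 3 values of 69 occupy positions 5–7 → average rank 6.
Batch Y values → pooled ranks: 57→8, 93→1, 51→10, 69→6, 69→6
Rank sum = 8 + 1 + 10 + 6 + 6 = 31

31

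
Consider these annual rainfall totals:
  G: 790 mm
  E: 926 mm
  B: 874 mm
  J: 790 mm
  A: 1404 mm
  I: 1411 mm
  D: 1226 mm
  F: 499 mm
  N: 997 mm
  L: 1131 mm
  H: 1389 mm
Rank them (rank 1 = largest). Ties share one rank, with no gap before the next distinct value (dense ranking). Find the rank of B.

Sorted (descending): 1411, 1404, 1389, 1226, 1131, 997, 926, 874, 790, 790, 499
The 2 values of 790 share dense rank 9.
Remaining distinct values take the next consecutive integers.
B has value 874 mm → rank 8.

8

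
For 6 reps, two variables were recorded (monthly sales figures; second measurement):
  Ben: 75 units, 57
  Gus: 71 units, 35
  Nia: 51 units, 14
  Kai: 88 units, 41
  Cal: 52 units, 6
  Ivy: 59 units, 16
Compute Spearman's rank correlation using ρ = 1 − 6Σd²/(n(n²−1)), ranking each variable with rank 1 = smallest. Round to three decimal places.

Ranks of variable 1: 5, 4, 1, 6, 2, 3
Ranks of variable 2: 6, 4, 2, 5, 1, 3
d = r₁ − r₂: -1, 0, -1, 1, 1, 0
d²: 1, 0, 1, 1, 1, 0; Σd² = 4
ρ = 1 − 6·4/(6·35) = 1 − 24/210 = 0.886

0.886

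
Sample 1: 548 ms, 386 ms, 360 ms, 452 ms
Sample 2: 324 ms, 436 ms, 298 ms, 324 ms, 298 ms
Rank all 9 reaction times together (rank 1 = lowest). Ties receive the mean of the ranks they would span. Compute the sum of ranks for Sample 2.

Sorted (ascending): 298, 298, 324, 324, 360, 386, 436, 452, 548
The 2 values of 298 occupy positions 1–2 → average rank (1+2)/2 = 1.5.
The 2 values of 324 occupy positions 3–4 → average rank (3+4)/2 = 3.5.
Sample 2 values → pooled ranks: 324→3.5, 436→7, 298→1.5, 324→3.5, 298→1.5
Rank sum = 3.5 + 7 + 1.5 + 3.5 + 1.5 = 17

17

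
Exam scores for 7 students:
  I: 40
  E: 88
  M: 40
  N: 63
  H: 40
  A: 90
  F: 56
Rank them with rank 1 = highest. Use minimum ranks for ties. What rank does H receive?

5

Sorted (descending): 90, 88, 63, 56, 40, 40, 40
The 3 values of 40 occupy positions 5–7 → each gets rank 5.
H has value 40 → rank 5.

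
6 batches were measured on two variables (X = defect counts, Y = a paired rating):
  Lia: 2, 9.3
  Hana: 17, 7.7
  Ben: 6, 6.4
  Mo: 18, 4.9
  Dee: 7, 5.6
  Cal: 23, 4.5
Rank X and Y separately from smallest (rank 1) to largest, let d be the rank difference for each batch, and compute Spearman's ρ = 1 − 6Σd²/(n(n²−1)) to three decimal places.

-0.829

Ranks of variable 1: 1, 4, 2, 5, 3, 6
Ranks of variable 2: 6, 5, 4, 2, 3, 1
d = r₁ − r₂: -5, -1, -2, 3, 0, 5
d²: 25, 1, 4, 9, 0, 25; Σd² = 64
ρ = 1 − 6·64/(6·35) = 1 − 384/210 = -0.829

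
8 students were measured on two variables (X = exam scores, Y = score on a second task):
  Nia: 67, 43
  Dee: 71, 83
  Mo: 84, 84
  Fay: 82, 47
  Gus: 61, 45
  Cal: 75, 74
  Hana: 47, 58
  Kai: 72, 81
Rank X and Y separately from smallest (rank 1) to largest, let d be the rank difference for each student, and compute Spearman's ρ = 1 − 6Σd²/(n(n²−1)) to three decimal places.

0.524

Ranks of variable 1: 3, 4, 8, 7, 2, 6, 1, 5
Ranks of variable 2: 1, 7, 8, 3, 2, 5, 4, 6
d = r₁ − r₂: 2, -3, 0, 4, 0, 1, -3, -1
d²: 4, 9, 0, 16, 0, 1, 9, 1; Σd² = 40
ρ = 1 − 6·40/(8·63) = 1 − 240/504 = 0.524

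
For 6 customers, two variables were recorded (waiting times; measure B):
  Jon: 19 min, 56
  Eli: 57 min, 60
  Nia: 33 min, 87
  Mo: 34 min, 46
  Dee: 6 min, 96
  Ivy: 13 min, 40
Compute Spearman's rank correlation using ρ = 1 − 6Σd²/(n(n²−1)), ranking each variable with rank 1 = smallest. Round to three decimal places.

-0.143

Ranks of variable 1: 3, 6, 4, 5, 1, 2
Ranks of variable 2: 3, 4, 5, 2, 6, 1
d = r₁ − r₂: 0, 2, -1, 3, -5, 1
d²: 0, 4, 1, 9, 25, 1; Σd² = 40
ρ = 1 − 6·40/(6·35) = 1 − 240/210 = -0.143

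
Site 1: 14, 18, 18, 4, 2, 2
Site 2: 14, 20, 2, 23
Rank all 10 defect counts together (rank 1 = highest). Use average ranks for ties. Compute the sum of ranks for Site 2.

Sorted (descending): 23, 20, 18, 18, 14, 14, 4, 2, 2, 2
The 2 values of 18 occupy positions 3–4 → average rank (3+4)/2 = 3.5.
The 2 values of 14 occupy positions 5–6 → average rank (5+6)/2 = 5.5.
The 3 values of 2 occupy positions 8–10 → average rank 9.
Site 2 values → pooled ranks: 14→5.5, 20→2, 2→9, 23→1
Rank sum = 5.5 + 2 + 9 + 1 = 17.5

17.5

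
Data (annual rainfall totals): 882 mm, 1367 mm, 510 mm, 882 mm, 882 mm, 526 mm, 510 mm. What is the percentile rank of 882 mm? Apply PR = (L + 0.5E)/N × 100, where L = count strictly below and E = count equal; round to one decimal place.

64.3

N = 7.
Strictly below 882: 3. Equal to 882: 3.
PR = (3 + 0.5·3)/7 × 100 = 64.3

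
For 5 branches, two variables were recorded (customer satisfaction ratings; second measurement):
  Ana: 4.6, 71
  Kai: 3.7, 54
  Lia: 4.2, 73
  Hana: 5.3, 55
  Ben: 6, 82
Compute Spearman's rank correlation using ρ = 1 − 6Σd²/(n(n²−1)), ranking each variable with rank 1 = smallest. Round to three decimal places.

Ranks of variable 1: 3, 1, 2, 4, 5
Ranks of variable 2: 3, 1, 4, 2, 5
d = r₁ − r₂: 0, 0, -2, 2, 0
d²: 0, 0, 4, 4, 0; Σd² = 8
ρ = 1 − 6·8/(5·24) = 1 − 48/120 = 0.600

0.600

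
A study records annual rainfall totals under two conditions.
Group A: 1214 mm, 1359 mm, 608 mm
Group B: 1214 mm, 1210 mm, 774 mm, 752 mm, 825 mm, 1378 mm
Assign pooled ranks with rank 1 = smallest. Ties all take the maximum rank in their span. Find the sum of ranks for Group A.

Sorted (ascending): 608, 752, 774, 825, 1210, 1214, 1214, 1359, 1378
The 2 values of 1214 occupy positions 6–7 → each gets rank 7.
Group A values → pooled ranks: 1214→7, 1359→8, 608→1
Rank sum = 7 + 8 + 1 = 16

16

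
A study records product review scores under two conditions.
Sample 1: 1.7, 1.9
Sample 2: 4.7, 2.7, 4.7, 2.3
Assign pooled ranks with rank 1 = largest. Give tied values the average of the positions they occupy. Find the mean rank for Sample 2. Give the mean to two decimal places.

Sorted (descending): 4.7, 4.7, 2.7, 2.3, 1.9, 1.7
The 2 values of 4.7 occupy positions 1–2 → average rank (1+2)/2 = 1.5.
Sample 2 values → pooled ranks: 4.7→1.5, 2.7→3, 4.7→1.5, 2.3→4
Mean rank = (1.5 + 3 + 1.5 + 4) / 4 = 2.50

2.50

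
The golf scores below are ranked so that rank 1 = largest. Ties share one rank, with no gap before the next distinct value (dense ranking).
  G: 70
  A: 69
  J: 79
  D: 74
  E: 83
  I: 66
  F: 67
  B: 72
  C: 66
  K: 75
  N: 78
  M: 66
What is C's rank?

Sorted (descending): 83, 79, 78, 75, 74, 72, 70, 69, 67, 66, 66, 66
The 3 values of 66 share dense rank 10.
Remaining distinct values take the next consecutive integers.
C has value 66 → rank 10.

10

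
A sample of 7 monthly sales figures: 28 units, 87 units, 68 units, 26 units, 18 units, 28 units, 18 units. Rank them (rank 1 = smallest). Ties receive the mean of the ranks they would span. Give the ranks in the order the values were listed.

Sorted (ascending): 18, 18, 26, 28, 28, 68, 87
The 2 values of 18 occupy positions 1–2 → average rank (1+2)/2 = 1.5.
The 2 values of 28 occupy positions 4–5 → average rank (4+5)/2 = 4.5.

4.5, 7, 6, 3, 1.5, 4.5, 1.5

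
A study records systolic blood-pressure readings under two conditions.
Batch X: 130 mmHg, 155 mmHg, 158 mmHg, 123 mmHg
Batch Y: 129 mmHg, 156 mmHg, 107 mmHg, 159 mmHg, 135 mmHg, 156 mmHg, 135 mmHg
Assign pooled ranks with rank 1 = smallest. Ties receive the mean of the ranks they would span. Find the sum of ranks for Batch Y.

43

Sorted (ascending): 107, 123, 129, 130, 135, 135, 155, 156, 156, 158, 159
The 2 values of 135 occupy positions 5–6 → average rank (5+6)/2 = 5.5.
The 2 values of 156 occupy positions 8–9 → average rank (8+9)/2 = 8.5.
Batch Y values → pooled ranks: 129→3, 156→8.5, 107→1, 159→11, 135→5.5, 156→8.5, 135→5.5
Rank sum = 3 + 8.5 + 1 + 11 + 5.5 + 8.5 + 5.5 = 43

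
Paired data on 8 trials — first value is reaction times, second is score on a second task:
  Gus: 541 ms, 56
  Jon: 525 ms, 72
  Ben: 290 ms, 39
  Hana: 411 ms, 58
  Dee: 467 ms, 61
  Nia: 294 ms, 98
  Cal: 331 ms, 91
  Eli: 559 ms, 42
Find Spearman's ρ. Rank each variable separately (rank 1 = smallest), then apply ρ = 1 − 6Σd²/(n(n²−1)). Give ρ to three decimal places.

-0.238

Ranks of variable 1: 7, 6, 1, 4, 5, 2, 3, 8
Ranks of variable 2: 3, 6, 1, 4, 5, 8, 7, 2
d = r₁ − r₂: 4, 0, 0, 0, 0, -6, -4, 6
d²: 16, 0, 0, 0, 0, 36, 16, 36; Σd² = 104
ρ = 1 − 6·104/(8·63) = 1 − 624/504 = -0.238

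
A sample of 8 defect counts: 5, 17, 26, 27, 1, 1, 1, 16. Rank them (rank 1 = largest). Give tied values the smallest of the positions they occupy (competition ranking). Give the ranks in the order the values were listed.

Sorted (descending): 27, 26, 17, 16, 5, 1, 1, 1
The 3 values of 1 occupy positions 6–8 → each gets rank 6.

5, 3, 2, 1, 6, 6, 6, 4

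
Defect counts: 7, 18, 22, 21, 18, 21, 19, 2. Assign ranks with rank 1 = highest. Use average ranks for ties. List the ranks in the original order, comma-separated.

Sorted (descending): 22, 21, 21, 19, 18, 18, 7, 2
The 2 values of 21 occupy positions 2–3 → average rank (2+3)/2 = 2.5.
The 2 values of 18 occupy positions 5–6 → average rank (5+6)/2 = 5.5.

7, 5.5, 1, 2.5, 5.5, 2.5, 4, 8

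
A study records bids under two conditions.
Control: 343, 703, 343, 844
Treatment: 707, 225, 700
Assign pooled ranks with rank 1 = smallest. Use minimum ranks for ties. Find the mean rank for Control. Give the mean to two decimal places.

Sorted (ascending): 225, 343, 343, 700, 703, 707, 844
The 2 values of 343 occupy positions 2–3 → each gets rank 2.
Control values → pooled ranks: 343→2, 703→5, 343→2, 844→7
Mean rank = (2 + 5 + 2 + 7) / 4 = 4.00

4.00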